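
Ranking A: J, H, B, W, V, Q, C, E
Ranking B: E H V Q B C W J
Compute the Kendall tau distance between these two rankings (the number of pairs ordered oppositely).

Discordant pairs: 18

Assign each item its position (1..8) in the first ordering, then rewrite the second ordering as that position sequence:
positions: J→1, H→2, B→3, W→4, V→5, Q→6, C→7, E→8
second ordering as positions: [8, 2, 5, 6, 3, 7, 4, 1]
Discordant pairs = inversions in this position sequence.
8: 2, 5, 6, 3, 7, 4, 1 → 7
2: 1 → 1
5: 3, 4, 1 → 3
6: 3, 4, 1 → 3
3: 1 → 1
7: 4, 1 → 2
4: 1 → 1
1: 0
Total: 7 + 1 + 3 + 3 + 1 + 2 + 1 + 0 = 18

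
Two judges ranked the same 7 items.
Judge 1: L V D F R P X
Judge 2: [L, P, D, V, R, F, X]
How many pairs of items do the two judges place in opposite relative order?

Assign each item its position (1..7) in the first ordering, then rewrite the second ordering as that position sequence:
positions: L→1, V→2, D→3, F→4, R→5, P→6, X→7
second ordering as positions: [1, 6, 3, 2, 5, 4, 7]
Discordant pairs = inversions in this position sequence.
1: 0
6: 3, 2, 5, 4 → 4
3: 2 → 1
2: 0
5: 4 → 1
4: 0
7: 0
Total: 0 + 4 + 1 + 0 + 1 + 0 + 0 = 6

6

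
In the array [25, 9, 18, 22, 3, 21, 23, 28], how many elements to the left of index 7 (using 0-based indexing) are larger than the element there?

0

The element at index 7 is 28.
Elements before it: 25, 9, 18, 22, 3, 21, 23
None of them are larger than 28.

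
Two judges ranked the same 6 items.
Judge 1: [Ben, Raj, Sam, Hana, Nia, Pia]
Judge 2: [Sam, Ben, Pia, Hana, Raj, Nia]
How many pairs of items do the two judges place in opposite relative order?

6

Assign each item its position (1..6) in the first ordering, then rewrite the second ordering as that position sequence:
positions: Ben→1, Raj→2, Sam→3, Hana→4, Nia→5, Pia→6
second ordering as positions: [3, 1, 6, 4, 2, 5]
Discordant pairs = inversions in this position sequence.
3: 1, 2 → 2
1: 0
6: 4, 2, 5 → 3
4: 2 → 1
2: 0
5: 0
Total: 2 + 0 + 3 + 1 + 0 + 0 = 6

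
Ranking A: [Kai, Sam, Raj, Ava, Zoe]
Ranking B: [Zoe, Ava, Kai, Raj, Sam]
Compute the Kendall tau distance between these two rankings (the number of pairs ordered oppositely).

8

Assign each item its position (1..5) in the first ordering, then rewrite the second ordering as that position sequence:
positions: Kai→1, Sam→2, Raj→3, Ava→4, Zoe→5
second ordering as positions: [5, 4, 1, 3, 2]
Discordant pairs = inversions in this position sequence.
5: 4, 1, 3, 2 → 4
4: 1, 3, 2 → 3
1: 0
3: 2 → 1
2: 0
Total: 4 + 3 + 0 + 1 + 0 = 8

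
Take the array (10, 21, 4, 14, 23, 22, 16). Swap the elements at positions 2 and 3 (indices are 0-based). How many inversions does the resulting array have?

Positions 2 and 3 hold 4 and 14; after swapping, the array is [10, 21, 14, 4, 23, 22, 16].
Sweep left to right; for each value list the smaller values that follow it:
10: 1
21: 3
14: 1
4: 0
23: 2
22: 1
16: 0
Sum: 1 + 3 + 1 + 0 + 2 + 1 + 0 = 8

8 inversions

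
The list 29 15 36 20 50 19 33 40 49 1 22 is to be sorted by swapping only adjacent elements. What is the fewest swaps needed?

26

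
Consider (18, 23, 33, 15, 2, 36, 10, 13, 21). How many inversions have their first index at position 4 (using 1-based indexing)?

3

The element at index 4 is 15.
Elements after it: 2, 36, 10, 13, 21
Those smaller than 15: 2, 10, 13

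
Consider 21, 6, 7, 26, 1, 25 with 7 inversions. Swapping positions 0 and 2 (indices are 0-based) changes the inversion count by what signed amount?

-1

Positions 0 and 2 hold 21 and 7; after swapping, the array is [7, 6, 21, 26, 1, 25].
Count, for each position, how many later elements it exceeds:
7 → 6, 1 → 2
6 → 1 → 1
21 → 1 → 1
26 → 1, 25 → 2
1 → none → 0
25 → none → 0
Sum: 2 + 1 + 1 + 2 + 0 + 0 = 6
Change: 6 − 7 = -1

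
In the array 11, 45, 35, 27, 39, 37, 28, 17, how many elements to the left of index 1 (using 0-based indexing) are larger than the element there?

The element at index 1 is 45.
Elements before it: 11
None of them are larger than 45.

0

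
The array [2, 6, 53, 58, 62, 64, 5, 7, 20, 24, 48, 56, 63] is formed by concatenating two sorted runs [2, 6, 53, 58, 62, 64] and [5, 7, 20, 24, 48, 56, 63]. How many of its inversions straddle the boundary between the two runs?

There are 25 cross-inversions.

Count, for every r in R, how many entries of L exceed r:
r = 5: 6, 53, 58, 62, 64 → 5
r = 7: 53, 58, 62, 64 → 4
r = 20: 53, 58, 62, 64 → 4
r = 24: 53, 58, 62, 64 → 4
r = 48: 53, 58, 62, 64 → 4
r = 56: 58, 62, 64 → 3
r = 63: 64 → 1
Cross-inversions: 5 + 4 + 4 + 4 + 4 + 3 + 1 = 25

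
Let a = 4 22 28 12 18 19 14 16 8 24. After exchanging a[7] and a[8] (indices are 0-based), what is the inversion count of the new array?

21

Positions 7 and 8 hold 16 and 8; after swapping, the array is [4, 22, 28, 12, 18, 19, 14, 8, 16, 24].
Count, for each position, how many later elements it exceeds:
4: 0
22: 6
28: 7
12: 1
18: 3
19: 3
14: 1
8: 0
16: 0
24: 0
Sum: 0 + 6 + 7 + 1 + 3 + 3 + 1 + 0 + 0 + 0 = 21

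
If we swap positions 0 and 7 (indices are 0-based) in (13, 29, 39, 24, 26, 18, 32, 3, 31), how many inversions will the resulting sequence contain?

Positions 0 and 7 hold 13 and 3; after swapping, the array is [3, 29, 39, 24, 26, 18, 32, 13, 31].
Count, for each position, how many later elements it exceeds:
3 → none → 0
29 → 24, 26, 18, 13 → 4
39 → 24, 26, 18, 32, 13, 31 → 6
24 → 18, 13 → 2
26 → 18, 13 → 2
18 → 13 → 1
32 → 13, 31 → 2
13 → none → 0
31 → none → 0
Sum: 0 + 4 + 6 + 2 + 2 + 1 + 2 + 0 + 0 = 17

17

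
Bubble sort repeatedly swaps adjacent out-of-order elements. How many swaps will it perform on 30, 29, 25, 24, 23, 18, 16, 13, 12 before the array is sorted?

36 swaps

The minimum number of adjacent swaps to sort an array equals its inversion count, since every such swap removes exactly one inversion.
Count inversions — for each element, later elements that are smaller:
30: 29, 25, 24, 23, 18, 16, 13, 12 → 8
29: 25, 24, 23, 18, 16, 13, 12 → 7
25: 24, 23, 18, 16, 13, 12 → 6
24: 23, 18, 16, 13, 12 → 5
23: 18, 16, 13, 12 → 4
18: 16, 13, 12 → 3
16: 13, 12 → 2
13: 12 → 1
12: none → 0
Total inversions: 8 + 7 + 6 + 5 + 4 + 3 + 2 + 1 + 0 = 36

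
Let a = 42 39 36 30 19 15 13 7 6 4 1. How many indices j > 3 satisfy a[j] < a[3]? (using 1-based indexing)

8 such elements

The element at index 3 is 36.
Elements after it: 30, 19, 15, 13, 7, 6, 4, 1
Those smaller than 36: 30, 19, 15, 13, 7, 6, 4, 1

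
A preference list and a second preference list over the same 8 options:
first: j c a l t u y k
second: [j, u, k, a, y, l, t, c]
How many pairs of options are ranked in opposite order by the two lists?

15 pairs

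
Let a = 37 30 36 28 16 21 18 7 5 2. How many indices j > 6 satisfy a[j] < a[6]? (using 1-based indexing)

4

The element at index 6 is 21.
Elements after it: 18, 7, 5, 2
Those smaller than 21: 18, 7, 5, 2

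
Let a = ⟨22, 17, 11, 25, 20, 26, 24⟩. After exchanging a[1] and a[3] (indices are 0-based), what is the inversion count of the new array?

Positions 1 and 3 hold 17 and 25; after swapping, the array is [22, 25, 11, 17, 20, 26, 24].
For each element, count later entries that are smaller:
22 → 11, 17, 20 → 3
25 → 11, 17, 20, 24 → 4
11 → none → 0
17 → none → 0
20 → none → 0
26 → 24 → 1
24 → none → 0
Sum: 3 + 4 + 0 + 0 + 0 + 1 + 0 = 8

8 inversions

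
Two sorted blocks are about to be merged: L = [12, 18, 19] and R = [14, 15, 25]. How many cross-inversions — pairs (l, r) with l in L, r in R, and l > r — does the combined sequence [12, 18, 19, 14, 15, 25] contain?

Take each right-half value and tally the left-half values above it:
r = 14: 18, 19 → 2
r = 15: 18, 19 → 2
r = 25: none → 0
Cross-inversions: 2 + 2 + 0 = 4

4 split inversions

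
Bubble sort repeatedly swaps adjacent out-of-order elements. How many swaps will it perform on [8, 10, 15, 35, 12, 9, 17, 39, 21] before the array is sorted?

Adjacent swaps: 9

Minimum adjacent swaps = number of inversions (each swap of adjacent out-of-order elements removes one inversion and no swap can remove more).
Count inversions — for each element, later elements that are smaller:
8: none → 0
10: 9 → 1
15: 12, 9 → 2
35: 12, 9, 17, 21 → 4
12: 9 → 1
9: none → 0
17: none → 0
39: 21 → 1
21: none → 0
Total inversions: 0 + 1 + 2 + 4 + 1 + 0 + 0 + 1 + 0 = 9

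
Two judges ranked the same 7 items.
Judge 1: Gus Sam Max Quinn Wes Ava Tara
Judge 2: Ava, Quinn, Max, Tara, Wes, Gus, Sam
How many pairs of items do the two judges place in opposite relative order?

Assign each item its position (1..7) in the first ordering, then rewrite the second ordering as that position sequence:
positions: Gus→1, Sam→2, Max→3, Quinn→4, Wes→5, Ava→6, Tara→7
second ordering as positions: [6, 4, 3, 7, 5, 1, 2]
Discordant pairs = inversions in this position sequence.
6: 4, 3, 5, 1, 2 → 5
4: 3, 1, 2 → 3
3: 1, 2 → 2
7: 5, 1, 2 → 3
5: 1, 2 → 2
1: 0
2: 0
Total: 5 + 3 + 2 + 3 + 2 + 0 + 0 = 15

15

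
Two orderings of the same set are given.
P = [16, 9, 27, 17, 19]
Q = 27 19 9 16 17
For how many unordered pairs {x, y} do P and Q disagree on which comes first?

6

Assign each item its position (1..5) in the first ordering, then rewrite the second ordering as that position sequence:
positions: 16→1, 9→2, 27→3, 17→4, 19→5
second ordering as positions: [3, 5, 2, 1, 4]
Discordant pairs = inversions in this position sequence.
3: 2, 1 → 2
5: 2, 1, 4 → 3
2: 1 → 1
1: 0
4: 0
Total: 2 + 3 + 1 + 0 + 0 = 6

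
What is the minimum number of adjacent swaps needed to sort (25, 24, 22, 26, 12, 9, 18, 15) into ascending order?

21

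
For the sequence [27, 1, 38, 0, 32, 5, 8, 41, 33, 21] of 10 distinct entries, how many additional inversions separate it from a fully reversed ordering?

27

Maximum inversions for 10 distinct elements is C(10, 2) = 10·9/2 = 45.
Current inversions — for each element, count later smaller elements:
27: 5
1: 1
38: 6
0: 0
32: 3
5: 0
8: 0
41: 2
33: 1
21: 0
Current total: 5 + 1 + 6 + 0 + 3 + 0 + 0 + 2 + 1 + 0 = 18
Shortfall: 45 − 18 = 27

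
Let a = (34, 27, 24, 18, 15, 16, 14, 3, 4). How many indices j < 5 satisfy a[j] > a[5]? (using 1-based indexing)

The element at index 5 is 15.
Elements before it: 34, 27, 24, 18
Those larger than 15: 34, 27, 24, 18

4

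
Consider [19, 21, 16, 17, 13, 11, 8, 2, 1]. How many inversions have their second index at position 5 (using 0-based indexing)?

The element at index 5 is 11.
Elements before it: 19, 21, 16, 17, 13
Those larger than 11: 19, 21, 16, 17, 13

5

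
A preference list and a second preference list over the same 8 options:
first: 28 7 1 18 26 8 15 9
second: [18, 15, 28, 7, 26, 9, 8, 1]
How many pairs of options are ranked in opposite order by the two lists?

12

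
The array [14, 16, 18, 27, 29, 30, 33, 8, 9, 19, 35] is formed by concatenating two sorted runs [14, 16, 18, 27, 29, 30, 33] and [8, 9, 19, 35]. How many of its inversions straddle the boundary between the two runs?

Count, for every r in R, how many entries of L exceed r:
r = 8: 14, 16, 18, 27, 29, 30, 33 → 7
r = 9: 14, 16, 18, 27, 29, 30, 33 → 7
r = 19: 27, 29, 30, 33 → 4
r = 35: none → 0
Cross-inversions: 7 + 7 + 4 + 0 = 18

18 cross-inversions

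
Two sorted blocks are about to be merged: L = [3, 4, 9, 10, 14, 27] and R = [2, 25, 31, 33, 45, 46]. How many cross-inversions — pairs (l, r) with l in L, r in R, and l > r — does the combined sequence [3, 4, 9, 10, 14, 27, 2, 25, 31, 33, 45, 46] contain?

7

Count, for every r in R, how many entries of L exceed r:
r = 2: 3, 4, 9, 10, 14, 27 → 6
r = 25: 27 → 1
r = 31: none → 0
r = 33: none → 0
r = 45: none → 0
r = 46: none → 0
Cross-inversions: 6 + 1 + 0 + 0 + 0 + 0 = 7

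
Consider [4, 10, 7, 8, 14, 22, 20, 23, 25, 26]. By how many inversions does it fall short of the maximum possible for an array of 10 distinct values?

42

Maximum inversions for 10 distinct elements is C(10, 2) = 10·9/2 = 45.
Current inversions — for each element, count later smaller elements:
4: 0
10: 2
7: 0
8: 0
14: 0
22: 1
20: 0
23: 0
25: 0
26: 0
Current total: 0 + 2 + 0 + 0 + 0 + 1 + 0 + 0 + 0 + 0 = 3
Shortfall: 45 − 3 = 42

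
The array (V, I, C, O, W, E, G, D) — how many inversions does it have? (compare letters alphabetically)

18

Element-by-element contributions:
V → I, C, O, E, G, D → 6
I → C, E, G, D → 4
C → none → 0
O → E, G, D → 3
W → E, G, D → 3
E → D → 1
G → D → 1
D → none → 0
Sum: 6 + 4 + 0 + 3 + 3 + 1 + 1 + 0 = 18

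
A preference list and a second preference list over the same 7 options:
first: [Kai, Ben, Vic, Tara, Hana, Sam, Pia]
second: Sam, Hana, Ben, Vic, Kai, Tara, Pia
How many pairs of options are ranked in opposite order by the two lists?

Assign each item its position (1..7) in the first ordering, then rewrite the second ordering as that position sequence:
positions: Kai→1, Ben→2, Vic→3, Tara→4, Hana→5, Sam→6, Pia→7
second ordering as positions: [6, 5, 2, 3, 1, 4, 7]
Discordant pairs = inversions in this position sequence.
6: 5, 2, 3, 1, 4 → 5
5: 2, 3, 1, 4 → 4
2: 1 → 1
3: 1 → 1
1: 0
4: 0
7: 0
Total: 5 + 4 + 1 + 1 + 0 + 0 + 0 = 11

11 pairs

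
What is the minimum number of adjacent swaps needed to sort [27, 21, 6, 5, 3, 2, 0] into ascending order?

21 swaps

Minimum adjacent swaps = number of inversions (each swap of adjacent out-of-order elements removes one inversion and no swap can remove more).
Count inversions — for each element, later elements that are smaller:
27: 21, 6, 5, 3, 2, 0 → 6
21: 6, 5, 3, 2, 0 → 5
6: 5, 3, 2, 0 → 4
5: 3, 2, 0 → 3
3: 2, 0 → 2
2: 0 → 1
0: none → 0
Total inversions: 6 + 5 + 4 + 3 + 2 + 1 + 0 = 21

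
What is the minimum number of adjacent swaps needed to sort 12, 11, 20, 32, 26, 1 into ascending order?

Each adjacent swap fixes exactly one inversion, so the minimum swap count equals the number of inversions.
Count inversions — for each element, later elements that are smaller:
12: 11, 1 → 2
11: 1 → 1
20: 1 → 1
32: 26, 1 → 2
26: 1 → 1
1: none → 0
Total inversions: 2 + 1 + 1 + 2 + 1 + 0 = 7

7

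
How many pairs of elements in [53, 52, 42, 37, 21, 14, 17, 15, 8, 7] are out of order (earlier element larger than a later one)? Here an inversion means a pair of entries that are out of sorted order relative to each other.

43 inversions

Element-by-element contributions:
53: 9
52: 8
42: 7
37: 6
21: 5
14: 2
17: 3
15: 2
8: 1
7: 0
Sum: 9 + 8 + 7 + 6 + 5 + 2 + 3 + 2 + 1 + 0 = 43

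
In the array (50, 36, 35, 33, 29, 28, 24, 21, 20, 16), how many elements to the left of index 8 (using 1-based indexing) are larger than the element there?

The element at index 8 is 21.
Elements before it: 50, 36, 35, 33, 29, 28, 24
Those larger than 21: 50, 36, 35, 33, 29, 28, 24

7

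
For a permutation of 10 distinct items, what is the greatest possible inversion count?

Inversions: 45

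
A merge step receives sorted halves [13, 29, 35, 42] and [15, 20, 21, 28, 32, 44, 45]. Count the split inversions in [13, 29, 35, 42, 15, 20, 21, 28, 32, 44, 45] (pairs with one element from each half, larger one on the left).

Take each right-half value and tally the left-half values above it:
r = 15: 29, 35, 42 → 3
r = 20: 29, 35, 42 → 3
r = 21: 29, 35, 42 → 3
r = 28: 29, 35, 42 → 3
r = 32: 35, 42 → 2
r = 44: none → 0
r = 45: none → 0
Cross-inversions: 3 + 3 + 3 + 3 + 2 + 0 + 0 = 14

14 cross-inversions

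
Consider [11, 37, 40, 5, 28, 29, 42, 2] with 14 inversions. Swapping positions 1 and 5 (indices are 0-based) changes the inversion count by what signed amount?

Positions 1 and 5 hold 37 and 29; after swapping, the array is [11, 29, 40, 5, 28, 37, 42, 2].
Count, for each position, how many later elements it exceeds:
11 → 5, 2 → 2
29 → 5, 28, 2 → 3
40 → 5, 28, 37, 2 → 4
5 → 2 → 1
28 → 2 → 1
37 → 2 → 1
42 → 2 → 1
2 → none → 0
Sum: 2 + 3 + 4 + 1 + 1 + 1 + 1 + 0 = 13
Change: 13 − 14 = -1

-1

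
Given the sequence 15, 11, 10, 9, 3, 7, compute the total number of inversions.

14 inversions

Element-by-element contributions:
15 → 11, 10, 9, 3, 7 → 5
11 → 10, 9, 3, 7 → 4
10 → 9, 3, 7 → 3
9 → 3, 7 → 2
3 → none → 0
7 → none → 0
Sum: 5 + 4 + 3 + 2 + 0 + 0 = 14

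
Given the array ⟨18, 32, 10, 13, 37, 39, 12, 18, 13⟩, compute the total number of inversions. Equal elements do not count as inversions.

17

Sweep left to right; for each value list the smaller values that follow it:
18 → 10, 13, 12, 13 → 4
32 → 10, 13, 12, 18, 13 → 5
10 → none → 0
13 → 12 → 1
37 → 12, 18, 13 → 3
39 → 12, 18, 13 → 3
12 → none → 0
18 → 13 → 1
13 → none → 0
Sum: 4 + 5 + 0 + 1 + 3 + 3 + 0 + 1 + 0 = 17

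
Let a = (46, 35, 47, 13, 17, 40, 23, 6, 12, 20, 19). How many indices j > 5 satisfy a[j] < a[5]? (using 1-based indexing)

2

The element at index 5 is 17.
Elements after it: 40, 23, 6, 12, 20, 19
Those smaller than 17: 6, 12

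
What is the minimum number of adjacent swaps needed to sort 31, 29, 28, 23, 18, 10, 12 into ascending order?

Adjacent swaps: 20

The minimum number of adjacent swaps to sort an array equals its inversion count, since every such swap removes exactly one inversion.
Count inversions — for each element, later elements that are smaller:
31: 29, 28, 23, 18, 10, 12 → 6
29: 28, 23, 18, 10, 12 → 5
28: 23, 18, 10, 12 → 4
23: 18, 10, 12 → 3
18: 10, 12 → 2
10: none → 0
12: none → 0
Total inversions: 6 + 5 + 4 + 3 + 2 + 0 + 0 = 20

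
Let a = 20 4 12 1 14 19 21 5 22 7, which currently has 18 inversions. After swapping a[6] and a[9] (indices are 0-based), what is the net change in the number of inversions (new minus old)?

-1

Positions 6 and 9 hold 21 and 7; after swapping, the array is [20, 4, 12, 1, 14, 19, 7, 5, 22, 21].
For each element, count later entries that are smaller:
20 → 4, 12, 1, 14, 19, 7, 5 → 7
4 → 1 → 1
12 → 1, 7, 5 → 3
1 → none → 0
14 → 7, 5 → 2
19 → 7, 5 → 2
7 → 5 → 1
5 → none → 0
22 → 21 → 1
21 → none → 0
Sum: 7 + 1 + 3 + 0 + 2 + 2 + 1 + 0 + 1 + 0 = 17
Change: 17 − 18 = -1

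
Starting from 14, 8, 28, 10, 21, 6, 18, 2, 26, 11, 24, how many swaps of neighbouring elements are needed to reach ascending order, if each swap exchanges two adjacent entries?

26

Minimum adjacent swaps = number of inversions (each swap of adjacent out-of-order elements removes one inversion and no swap can remove more).
Count inversions — for each element, later elements that are smaller:
14: 8, 10, 6, 2, 11 → 5
8: 6, 2 → 2
28: 10, 21, 6, 18, 2, 26, 11, 24 → 8
10: 6, 2 → 2
21: 6, 18, 2, 11 → 4
6: 2 → 1
18: 2, 11 → 2
2: none → 0
26: 11, 24 → 2
11: none → 0
24: none → 0
Total inversions: 5 + 2 + 8 + 2 + 4 + 1 + 2 + 0 + 2 + 0 + 0 = 26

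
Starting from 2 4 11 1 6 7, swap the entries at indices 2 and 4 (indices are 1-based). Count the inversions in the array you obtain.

4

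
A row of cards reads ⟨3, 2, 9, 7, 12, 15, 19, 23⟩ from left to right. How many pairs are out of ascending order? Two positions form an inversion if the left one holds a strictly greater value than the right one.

Element-by-element contributions:
3 → 2 → 1
2 → none → 0
9 → 7 → 1
7 → none → 0
12 → none → 0
15 → none → 0
19 → none → 0
23 → none → 0
Sum: 1 + 0 + 1 + 0 + 0 + 0 + 0 + 0 = 2

2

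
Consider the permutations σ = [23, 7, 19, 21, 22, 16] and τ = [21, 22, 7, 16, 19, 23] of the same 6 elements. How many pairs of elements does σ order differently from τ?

10

Assign each item its position (1..6) in the first ordering, then rewrite the second ordering as that position sequence:
positions: 23→1, 7→2, 19→3, 21→4, 22→5, 16→6
second ordering as positions: [4, 5, 2, 6, 3, 1]
Discordant pairs = inversions in this position sequence.
4: 2, 3, 1 → 3
5: 2, 3, 1 → 3
2: 1 → 1
6: 3, 1 → 2
3: 1 → 1
1: 0
Total: 3 + 3 + 1 + 2 + 1 + 0 = 10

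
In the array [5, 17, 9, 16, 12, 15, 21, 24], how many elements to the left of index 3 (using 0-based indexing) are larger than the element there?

The element at index 3 is 16.
Elements before it: 5, 17, 9
Those larger than 16: 17

1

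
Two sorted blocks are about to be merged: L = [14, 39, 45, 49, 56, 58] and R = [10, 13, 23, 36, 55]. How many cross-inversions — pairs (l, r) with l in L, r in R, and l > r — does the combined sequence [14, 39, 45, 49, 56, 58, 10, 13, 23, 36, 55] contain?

24

Take each right-half value and tally the left-half values above it:
r = 10: 14, 39, 45, 49, 56, 58 → 6
r = 13: 14, 39, 45, 49, 56, 58 → 6
r = 23: 39, 45, 49, 56, 58 → 5
r = 36: 39, 45, 49, 56, 58 → 5
r = 55: 56, 58 → 2
Cross-inversions: 6 + 6 + 5 + 5 + 2 = 24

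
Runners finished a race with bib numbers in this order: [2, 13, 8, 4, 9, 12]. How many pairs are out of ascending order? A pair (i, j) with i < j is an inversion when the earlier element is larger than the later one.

Inversion pairs (indices are 0-based):
(1,2): 13 > 8
(1,3): 13 > 4
(1,4): 13 > 9
(1,5): 13 > 12
(2,3): 8 > 4
That's 5 pairs.

5 inversions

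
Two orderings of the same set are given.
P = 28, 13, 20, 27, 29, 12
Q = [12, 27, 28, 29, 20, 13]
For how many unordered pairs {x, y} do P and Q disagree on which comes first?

11 disagreeing pairs

Assign each item its position (1..6) in the first ordering, then rewrite the second ordering as that position sequence:
positions: 28→1, 13→2, 20→3, 27→4, 29→5, 12→6
second ordering as positions: [6, 4, 1, 5, 3, 2]
Discordant pairs = inversions in this position sequence.
6: 4, 1, 5, 3, 2 → 5
4: 1, 3, 2 → 3
1: 0
5: 3, 2 → 2
3: 2 → 1
2: 0
Total: 5 + 3 + 0 + 2 + 1 + 0 = 11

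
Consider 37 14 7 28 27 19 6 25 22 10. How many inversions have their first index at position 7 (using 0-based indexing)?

2

The element at index 7 is 25.
Elements after it: 22, 10
Those smaller than 25: 22, 10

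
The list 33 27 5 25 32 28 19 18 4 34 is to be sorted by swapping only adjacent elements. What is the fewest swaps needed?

27 adjacent swaps

Minimum adjacent swaps = number of inversions (each swap of adjacent out-of-order elements removes one inversion and no swap can remove more).
Count inversions — for each element, later elements that are smaller:
33: 27, 5, 25, 32, 28, 19, 18, 4 → 8
27: 5, 25, 19, 18, 4 → 5
5: 4 → 1
25: 19, 18, 4 → 3
32: 28, 19, 18, 4 → 4
28: 19, 18, 4 → 3
19: 18, 4 → 2
18: 4 → 1
4: none → 0
34: none → 0
Total inversions: 8 + 5 + 1 + 3 + 4 + 3 + 2 + 1 + 0 + 0 = 27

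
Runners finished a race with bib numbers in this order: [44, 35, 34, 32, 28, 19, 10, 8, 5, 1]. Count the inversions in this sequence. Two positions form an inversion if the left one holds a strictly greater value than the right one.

45

Count, for each position, how many later elements it exceeds:
44 → 35, 34, 32, 28, 19, 10, 8, 5, 1 → 9
35 → 34, 32, 28, 19, 10, 8, 5, 1 → 8
34 → 32, 28, 19, 10, 8, 5, 1 → 7
32 → 28, 19, 10, 8, 5, 1 → 6
28 → 19, 10, 8, 5, 1 → 5
19 → 10, 8, 5, 1 → 4
10 → 8, 5, 1 → 3
8 → 5, 1 → 2
5 → 1 → 1
1 → none → 0
Sum: 9 + 8 + 7 + 6 + 5 + 4 + 3 + 2 + 1 + 0 = 45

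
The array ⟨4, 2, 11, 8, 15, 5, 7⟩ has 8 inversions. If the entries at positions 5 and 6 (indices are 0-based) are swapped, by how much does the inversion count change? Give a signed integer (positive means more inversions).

+1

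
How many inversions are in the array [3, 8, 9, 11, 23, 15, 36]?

Count, for each position, how many later elements it exceeds:
3 → none → 0
8 → none → 0
9 → none → 0
11 → none → 0
23 → 15 → 1
15 → none → 0
36 → none → 0
Sum: 0 + 0 + 0 + 0 + 1 + 0 + 0 = 1

There is 1 inversion.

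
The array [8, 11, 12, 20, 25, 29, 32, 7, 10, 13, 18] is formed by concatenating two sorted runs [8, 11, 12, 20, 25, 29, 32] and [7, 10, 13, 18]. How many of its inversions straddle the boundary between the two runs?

21

Take each right-half value and tally the left-half values above it:
r = 7: 8, 11, 12, 20, 25, 29, 32 → 7
r = 10: 11, 12, 20, 25, 29, 32 → 6
r = 13: 20, 25, 29, 32 → 4
r = 18: 20, 25, 29, 32 → 4
Cross-inversions: 7 + 6 + 4 + 4 = 21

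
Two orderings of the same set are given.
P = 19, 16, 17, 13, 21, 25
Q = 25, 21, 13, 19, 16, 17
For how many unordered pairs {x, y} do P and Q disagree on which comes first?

Assign each item its position (1..6) in the first ordering, then rewrite the second ordering as that position sequence:
positions: 19→1, 16→2, 17→3, 13→4, 21→5, 25→6
second ordering as positions: [6, 5, 4, 1, 2, 3]
Discordant pairs = inversions in this position sequence.
6: 5, 4, 1, 2, 3 → 5
5: 4, 1, 2, 3 → 4
4: 1, 2, 3 → 3
1: 0
2: 0
3: 0
Total: 5 + 4 + 3 + 0 + 0 + 0 = 12

12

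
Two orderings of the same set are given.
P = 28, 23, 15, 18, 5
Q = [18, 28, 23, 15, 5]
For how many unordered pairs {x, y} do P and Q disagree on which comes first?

3

Assign each item its position (1..5) in the first ordering, then rewrite the second ordering as that position sequence:
positions: 28→1, 23→2, 15→3, 18→4, 5→5
second ordering as positions: [4, 1, 2, 3, 5]
Discordant pairs = inversions in this position sequence.
4: 1, 2, 3 → 3
1: 0
2: 0
3: 0
5: 0
Total: 3 + 0 + 0 + 0 + 0 = 3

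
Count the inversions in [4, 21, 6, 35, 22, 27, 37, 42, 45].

There are 3 inversions.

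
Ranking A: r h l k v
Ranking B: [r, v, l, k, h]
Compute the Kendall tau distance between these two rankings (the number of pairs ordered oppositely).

5

Assign each item its position (1..5) in the first ordering, then rewrite the second ordering as that position sequence:
positions: r→1, h→2, l→3, k→4, v→5
second ordering as positions: [1, 5, 3, 4, 2]
Discordant pairs = inversions in this position sequence.
1: 0
5: 3, 4, 2 → 3
3: 2 → 1
4: 2 → 1
2: 0
Total: 0 + 3 + 1 + 1 + 0 = 5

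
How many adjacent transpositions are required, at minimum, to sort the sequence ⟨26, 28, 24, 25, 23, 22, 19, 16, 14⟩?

Minimum adjacent swaps = number of inversions (each swap of adjacent out-of-order elements removes one inversion and no swap can remove more).
Count inversions — for each element, later elements that are smaller:
26: 24, 25, 23, 22, 19, 16, 14 → 7
28: 24, 25, 23, 22, 19, 16, 14 → 7
24: 23, 22, 19, 16, 14 → 5
25: 23, 22, 19, 16, 14 → 5
23: 22, 19, 16, 14 → 4
22: 19, 16, 14 → 3
19: 16, 14 → 2
16: 14 → 1
14: none → 0
Total inversions: 7 + 7 + 5 + 5 + 4 + 3 + 2 + 1 + 0 = 34

34 adjacent swaps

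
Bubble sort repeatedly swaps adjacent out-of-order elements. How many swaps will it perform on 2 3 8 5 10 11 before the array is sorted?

1 swap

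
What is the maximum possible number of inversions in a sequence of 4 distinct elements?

6

A reversed (strictly descending) arrangement makes every pair an inversion, giving C(4, 2) inversions.
C(4, 2) = 4·3/2 = 6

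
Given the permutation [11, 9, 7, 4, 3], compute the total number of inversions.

Out-of-order index pairs (1-indexed):
(1,2): 11 > 9
(1,3): 11 > 7
(1,4): 11 > 4
(1,5): 11 > 3
(2,3): 9 > 7
(2,4): 9 > 4
(2,5): 9 > 3
(3,4): 7 > 4
(3,5): 7 > 3
(4,5): 4 > 3
That's 10 pairs.

10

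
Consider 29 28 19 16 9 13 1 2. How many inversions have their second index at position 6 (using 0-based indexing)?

6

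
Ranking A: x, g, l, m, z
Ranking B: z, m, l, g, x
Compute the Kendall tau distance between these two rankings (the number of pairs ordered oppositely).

10

Assign each item its position (1..5) in the first ordering, then rewrite the second ordering as that position sequence:
positions: x→1, g→2, l→3, m→4, z→5
second ordering as positions: [5, 4, 3, 2, 1]
Discordant pairs = inversions in this position sequence.
5: 4, 3, 2, 1 → 4
4: 3, 2, 1 → 3
3: 2, 1 → 2
2: 1 → 1
1: 0
Total: 4 + 3 + 2 + 1 + 0 = 10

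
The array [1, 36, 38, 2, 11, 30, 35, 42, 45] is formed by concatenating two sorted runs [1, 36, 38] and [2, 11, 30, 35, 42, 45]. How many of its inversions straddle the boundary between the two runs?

8

Count, for every r in R, how many entries of L exceed r:
r = 2: 36, 38 → 2
r = 11: 36, 38 → 2
r = 30: 36, 38 → 2
r = 35: 36, 38 → 2
r = 42: none → 0
r = 45: none → 0
Cross-inversions: 2 + 2 + 2 + 2 + 0 + 0 = 8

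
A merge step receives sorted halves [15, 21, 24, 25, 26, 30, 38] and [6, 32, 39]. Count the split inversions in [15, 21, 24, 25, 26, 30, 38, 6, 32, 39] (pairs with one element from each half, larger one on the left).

There are 8 cross-inversions.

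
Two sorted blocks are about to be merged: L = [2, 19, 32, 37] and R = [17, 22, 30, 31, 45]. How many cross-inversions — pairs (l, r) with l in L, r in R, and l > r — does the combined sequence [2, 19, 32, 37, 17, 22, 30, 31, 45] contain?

Cross-inversions: 9

For each element r of the right run, count left-run elements greater than r:
r = 17: 19, 32, 37 → 3
r = 22: 32, 37 → 2
r = 30: 32, 37 → 2
r = 31: 32, 37 → 2
r = 45: none → 0
Cross-inversions: 3 + 2 + 2 + 2 + 0 = 9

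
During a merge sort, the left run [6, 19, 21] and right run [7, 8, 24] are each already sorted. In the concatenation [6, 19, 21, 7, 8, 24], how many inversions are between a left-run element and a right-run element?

There are 4 cross-inversions.

Take each right-half value and tally the left-half values above it:
r = 7: 19, 21 → 2
r = 8: 19, 21 → 2
r = 24: none → 0
Cross-inversions: 2 + 2 + 0 = 4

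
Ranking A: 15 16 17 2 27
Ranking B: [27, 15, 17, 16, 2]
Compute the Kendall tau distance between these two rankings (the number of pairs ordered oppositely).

5 discordant pairs

Assign each item its position (1..5) in the first ordering, then rewrite the second ordering as that position sequence:
positions: 15→1, 16→2, 17→3, 2→4, 27→5
second ordering as positions: [5, 1, 3, 2, 4]
Discordant pairs = inversions in this position sequence.
5: 1, 3, 2, 4 → 4
1: 0
3: 2 → 1
2: 0
4: 0
Total: 4 + 0 + 1 + 0 + 0 = 5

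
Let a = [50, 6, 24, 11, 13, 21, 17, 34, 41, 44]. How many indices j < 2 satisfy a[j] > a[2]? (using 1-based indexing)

1

The element at index 2 is 6.
Elements before it: 50
Those larger than 6: 50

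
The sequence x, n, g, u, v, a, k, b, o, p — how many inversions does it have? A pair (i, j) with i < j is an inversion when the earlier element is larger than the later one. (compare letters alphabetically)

Out-of-order pairs: 26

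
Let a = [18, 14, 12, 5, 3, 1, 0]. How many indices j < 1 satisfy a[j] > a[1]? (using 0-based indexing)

The element at index 1 is 14.
Elements before it: 18
Those larger than 14: 18

1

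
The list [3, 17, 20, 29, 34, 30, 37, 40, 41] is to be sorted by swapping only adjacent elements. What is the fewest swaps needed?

Minimum adjacent swaps = number of inversions (each swap of adjacent out-of-order elements removes one inversion and no swap can remove more).
Count inversions — for each element, later elements that are smaller:
3: none → 0
17: none → 0
20: none → 0
29: none → 0
34: 30 → 1
30: none → 0
37: none → 0
40: none → 0
41: none → 0
Total inversions: 0 + 0 + 0 + 0 + 1 + 0 + 0 + 0 + 0 = 1

1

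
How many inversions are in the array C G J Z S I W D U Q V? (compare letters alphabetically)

19

For each element, count later entries that are smaller:
C → none → 0
G → D → 1
J → I, D → 2
Z → S, I, W, D, U, Q, V → 7
S → I, D, Q → 3
I → D → 1
W → D, U, Q, V → 4
D → none → 0
U → Q → 1
Q → none → 0
V → none → 0
Sum: 0 + 1 + 2 + 7 + 3 + 1 + 4 + 0 + 1 + 0 + 0 = 19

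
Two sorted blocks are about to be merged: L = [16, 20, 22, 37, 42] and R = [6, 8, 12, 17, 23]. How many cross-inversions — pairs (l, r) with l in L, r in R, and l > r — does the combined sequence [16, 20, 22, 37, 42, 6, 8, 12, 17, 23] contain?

21 split inversions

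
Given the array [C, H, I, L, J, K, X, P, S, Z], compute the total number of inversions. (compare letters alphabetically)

4 inversions

Count, for each position, how many later elements it exceeds:
C: 0
H: 0
I: 0
L: 2
J: 0
K: 0
X: 2
P: 0
S: 0
Z: 0
Sum: 0 + 0 + 0 + 2 + 0 + 0 + 2 + 0 + 0 + 0 = 4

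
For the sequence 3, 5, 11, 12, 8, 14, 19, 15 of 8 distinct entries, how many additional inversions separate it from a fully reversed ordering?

25

Maximum inversions for 8 distinct elements is C(8, 2) = 8·7/2 = 28.
Current inversions — for each element, count later smaller elements:
3: 0
5: 0
11: 1
12: 1
8: 0
14: 0
19: 1
15: 0
Current total: 0 + 0 + 1 + 1 + 0 + 0 + 1 + 0 = 3
Shortfall: 28 − 3 = 25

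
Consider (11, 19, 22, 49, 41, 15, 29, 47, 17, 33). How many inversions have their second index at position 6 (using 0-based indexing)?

The element at index 6 is 29.
Elements before it: 11, 19, 22, 49, 41, 15
Those larger than 29: 49, 41

2 such elements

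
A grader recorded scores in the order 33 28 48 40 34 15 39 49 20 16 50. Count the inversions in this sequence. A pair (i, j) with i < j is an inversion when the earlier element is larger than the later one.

There are 26 inversions.

Element-by-element contributions:
33: 4
28: 3
48: 6
40: 5
34: 3
15: 0
39: 2
49: 2
20: 1
16: 0
50: 0
Sum: 4 + 3 + 6 + 5 + 3 + 0 + 2 + 2 + 1 + 0 + 0 = 26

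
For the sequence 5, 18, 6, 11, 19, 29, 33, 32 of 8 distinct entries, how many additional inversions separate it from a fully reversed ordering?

25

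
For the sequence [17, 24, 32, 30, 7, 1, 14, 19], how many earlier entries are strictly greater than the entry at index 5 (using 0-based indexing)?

The element at index 5 is 1.
Elements before it: 17, 24, 32, 30, 7
Those larger than 1: 17, 24, 32, 30, 7

5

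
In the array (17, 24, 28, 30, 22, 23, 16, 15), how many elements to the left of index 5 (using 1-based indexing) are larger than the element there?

The element at index 5 is 22.
Elements before it: 17, 24, 28, 30
Those larger than 22: 24, 28, 30

3 such elements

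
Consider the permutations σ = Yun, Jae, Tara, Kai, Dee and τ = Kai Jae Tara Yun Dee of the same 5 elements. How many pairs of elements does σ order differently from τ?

5

Assign each item its position (1..5) in the first ordering, then rewrite the second ordering as that position sequence:
positions: Yun→1, Jae→2, Tara→3, Kai→4, Dee→5
second ordering as positions: [4, 2, 3, 1, 5]
Discordant pairs = inversions in this position sequence.
4: 2, 3, 1 → 3
2: 1 → 1
3: 1 → 1
1: 0
5: 0
Total: 3 + 1 + 1 + 0 + 0 = 5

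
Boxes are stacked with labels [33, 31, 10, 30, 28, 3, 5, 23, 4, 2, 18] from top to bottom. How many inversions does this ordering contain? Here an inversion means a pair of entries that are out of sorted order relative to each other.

43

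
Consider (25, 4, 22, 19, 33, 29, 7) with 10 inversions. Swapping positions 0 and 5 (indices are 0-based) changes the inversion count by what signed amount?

+1

Positions 0 and 5 hold 25 and 29; after swapping, the array is [29, 4, 22, 19, 33, 25, 7].
Sweep left to right; for each value list the smaller values that follow it:
29 → 4, 22, 19, 25, 7 → 5
4 → none → 0
22 → 19, 7 → 2
19 → 7 → 1
33 → 25, 7 → 2
25 → 7 → 1
7 → none → 0
Sum: 5 + 0 + 2 + 1 + 2 + 1 + 0 = 11
Change: 11 − 10 = +1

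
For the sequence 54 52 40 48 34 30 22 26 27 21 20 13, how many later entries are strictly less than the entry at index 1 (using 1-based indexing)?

11 such elements

The element at index 1 is 54.
Elements after it: 52, 40, 48, 34, 30, 22, 26, 27, 21, 20, 13
Those smaller than 54: 52, 40, 48, 34, 30, 22, 26, 27, 21, 20, 13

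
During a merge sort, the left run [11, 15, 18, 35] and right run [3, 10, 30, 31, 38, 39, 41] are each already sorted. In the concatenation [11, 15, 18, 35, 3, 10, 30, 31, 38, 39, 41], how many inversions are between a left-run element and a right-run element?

10 split inversions

Take each right-half value and tally the left-half values above it:
r = 3: 11, 15, 18, 35 → 4
r = 10: 11, 15, 18, 35 → 4
r = 30: 35 → 1
r = 31: 35 → 1
r = 38: none → 0
r = 39: none → 0
r = 41: none → 0
Cross-inversions: 4 + 4 + 1 + 1 + 0 + 0 + 0 = 10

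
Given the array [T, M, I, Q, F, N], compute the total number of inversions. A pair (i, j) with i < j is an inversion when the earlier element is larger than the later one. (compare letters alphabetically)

Inversion pairs (indices are 0-based):
(0,1): T > M
(0,2): T > I
(0,3): T > Q
(0,4): T > F
(0,5): T > N
(1,2): M > I
(1,4): M > F
(2,4): I > F
(3,4): Q > F
(3,5): Q > N
That's 10 pairs.

10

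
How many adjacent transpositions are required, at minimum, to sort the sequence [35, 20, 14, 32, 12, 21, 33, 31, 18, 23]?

24

The minimum number of adjacent swaps to sort an array equals its inversion count, since every such swap removes exactly one inversion.
Count inversions — for each element, later elements that are smaller:
35: 20, 14, 32, 12, 21, 33, 31, 18, 23 → 9
20: 14, 12, 18 → 3
14: 12 → 1
32: 12, 21, 31, 18, 23 → 5
12: none → 0
21: 18 → 1
33: 31, 18, 23 → 3
31: 18, 23 → 2
18: none → 0
23: none → 0
Total inversions: 9 + 3 + 1 + 5 + 0 + 1 + 3 + 2 + 0 + 0 = 24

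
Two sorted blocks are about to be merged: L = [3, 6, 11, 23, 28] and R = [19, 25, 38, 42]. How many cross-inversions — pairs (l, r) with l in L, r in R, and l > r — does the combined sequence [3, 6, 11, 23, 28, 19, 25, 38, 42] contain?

Split inversions: 3

Count, for every r in R, how many entries of L exceed r:
r = 19: 23, 28 → 2
r = 25: 28 → 1
r = 38: none → 0
r = 42: none → 0
Cross-inversions: 2 + 1 + 0 + 0 = 3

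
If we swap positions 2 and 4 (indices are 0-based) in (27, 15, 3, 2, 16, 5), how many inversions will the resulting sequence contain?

11

Positions 2 and 4 hold 3 and 16; after swapping, the array is [27, 15, 16, 2, 3, 5].
Count, for each position, how many later elements it exceeds:
27 → 15, 16, 2, 3, 5 → 5
15 → 2, 3, 5 → 3
16 → 2, 3, 5 → 3
2 → none → 0
3 → none → 0
5 → none → 0
Sum: 5 + 3 + 3 + 0 + 0 + 0 = 11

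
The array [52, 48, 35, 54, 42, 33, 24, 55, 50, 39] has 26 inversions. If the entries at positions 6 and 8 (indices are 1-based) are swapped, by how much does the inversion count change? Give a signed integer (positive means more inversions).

+1

Positions 6 and 8 hold 33 and 55; after swapping, the array is [52, 48, 35, 54, 42, 55, 24, 33, 50, 39].
For each element, count later entries that are smaller:
52 → 48, 35, 42, 24, 33, 50, 39 → 7
48 → 35, 42, 24, 33, 39 → 5
35 → 24, 33 → 2
54 → 42, 24, 33, 50, 39 → 5
42 → 24, 33, 39 → 3
55 → 24, 33, 50, 39 → 4
24 → none → 0
33 → none → 0
50 → 39 → 1
39 → none → 0
Sum: 7 + 5 + 2 + 5 + 3 + 4 + 0 + 0 + 1 + 0 = 27
Change: 27 − 26 = +1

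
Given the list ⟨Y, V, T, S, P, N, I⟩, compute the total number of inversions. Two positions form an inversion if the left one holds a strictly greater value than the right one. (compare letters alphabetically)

21

Count, for each position, how many later elements it exceeds:
Y → V, T, S, P, N, I → 6
V → T, S, P, N, I → 5
T → S, P, N, I → 4
S → P, N, I → 3
P → N, I → 2
N → I → 1
I → none → 0
Sum: 6 + 5 + 4 + 3 + 2 + 1 + 0 = 21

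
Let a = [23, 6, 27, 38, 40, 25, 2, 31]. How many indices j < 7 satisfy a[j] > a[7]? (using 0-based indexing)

The element at index 7 is 31.
Elements before it: 23, 6, 27, 38, 40, 25, 2
Those larger than 31: 38, 40

2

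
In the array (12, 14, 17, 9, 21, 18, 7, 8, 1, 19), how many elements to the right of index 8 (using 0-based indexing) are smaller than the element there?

The element at index 8 is 1.
Elements after it: 19
None of them are smaller than 1.

0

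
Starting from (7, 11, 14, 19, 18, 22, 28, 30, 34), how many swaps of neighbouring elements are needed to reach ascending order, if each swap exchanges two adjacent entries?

1

Each adjacent swap fixes exactly one inversion, so the minimum swap count equals the number of inversions.
Count inversions — for each element, later elements that are smaller:
7: none → 0
11: none → 0
14: none → 0
19: 18 → 1
18: none → 0
22: none → 0
28: none → 0
30: none → 0
34: none → 0
Total inversions: 0 + 0 + 0 + 1 + 0 + 0 + 0 + 0 + 0 = 1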